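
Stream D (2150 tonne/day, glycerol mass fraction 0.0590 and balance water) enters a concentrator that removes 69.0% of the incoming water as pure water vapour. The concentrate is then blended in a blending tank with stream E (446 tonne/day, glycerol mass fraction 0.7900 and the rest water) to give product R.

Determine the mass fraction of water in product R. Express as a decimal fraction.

Vapour removed = 0.690×0.941×2150 = 1396 tonne/day; concentrate = 754.03 tonne/day.
water reaching the mixer = 627.18 (from concentrate) + 446×0.210 = 720.84 tonne/day.
Product flow = 754.03 + 446 = 1200 tonne/day; water fraction = 0.6007.

0.6007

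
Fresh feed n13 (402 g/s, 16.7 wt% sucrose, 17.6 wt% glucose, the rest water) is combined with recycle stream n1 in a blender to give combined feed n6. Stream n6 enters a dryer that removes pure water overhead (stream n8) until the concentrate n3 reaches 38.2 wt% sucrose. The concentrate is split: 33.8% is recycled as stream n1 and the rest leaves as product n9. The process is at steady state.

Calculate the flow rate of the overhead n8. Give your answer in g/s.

Overall sucrose balance (none leaves overhead): sucrose in fresh feed = sucrose in product, i.e. 402×0.167 = (1−0.338)·n3·0.382.
n3 = 67.134/(0.382×0.662) = 265.47 g/s.
Recycle n1 = 0.338×265.47 = 89.73 g/s.
Combined feed n6 = 402 + 89.73 = 491.73 g/s.
Overhead n8 = n6 − n3 = 491.73 − 265.47 = 226.26 g/s.

226.3 g/s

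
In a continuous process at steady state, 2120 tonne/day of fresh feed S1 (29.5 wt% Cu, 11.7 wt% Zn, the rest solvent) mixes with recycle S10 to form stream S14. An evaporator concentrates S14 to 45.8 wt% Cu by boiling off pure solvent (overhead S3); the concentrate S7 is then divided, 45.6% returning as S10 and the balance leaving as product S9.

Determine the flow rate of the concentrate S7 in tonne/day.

2510 tonne/day

Overall Cu balance (none leaves overhead): Cu in fresh feed = Cu in product, i.e. 2120×0.295 = (1−0.456)·S7·0.458.
S7 = 625.4/(0.458×0.544) = 2510.1 tonne/day.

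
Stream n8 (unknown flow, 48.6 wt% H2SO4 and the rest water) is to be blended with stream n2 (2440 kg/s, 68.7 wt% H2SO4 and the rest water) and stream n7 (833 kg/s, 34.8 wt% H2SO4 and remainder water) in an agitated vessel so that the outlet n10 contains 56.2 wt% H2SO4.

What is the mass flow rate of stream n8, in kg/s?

1668 kg/s

Let n8 be the unknown flow. Total out = 3273 + n8.
H2SO4 balance: 1966.2 + 0.486·n8 = 0.562·(3273 + n8)
(0.486 − 0.562)·n8 = 0.562×3273 − 1966.2 = -126.74
n8 = -126.74 / -0.076 = 1667.6 kg/s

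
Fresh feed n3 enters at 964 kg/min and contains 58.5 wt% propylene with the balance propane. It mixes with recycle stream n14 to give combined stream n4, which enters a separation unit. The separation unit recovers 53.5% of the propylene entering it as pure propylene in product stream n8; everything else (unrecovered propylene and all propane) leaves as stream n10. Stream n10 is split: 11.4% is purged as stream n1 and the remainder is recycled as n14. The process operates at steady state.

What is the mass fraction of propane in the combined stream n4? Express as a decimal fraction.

propane enters only via n3 and leaves only via the purge: 964×0.415 = 0.114×(propane in n10), and the separation unit passes all propane, so propane in n4 = propane in n10 = 3509.3 kg/min.
propylene in n4: m_A = 964×0.585 + (1−0.114)·(1−0.535)·m_A, so m_A = 563.94/0.5880 = 959.07 kg/min.
n4 = 959.07 + 3509.3 = 4468.4 kg/min.
propane fraction in n4 = 3509.3/4468.4 = 0.785.

0.785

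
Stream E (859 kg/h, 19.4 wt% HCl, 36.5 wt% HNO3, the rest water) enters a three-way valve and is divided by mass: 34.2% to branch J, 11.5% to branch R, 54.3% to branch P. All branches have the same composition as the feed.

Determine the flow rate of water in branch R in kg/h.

43.56 kg/h

Branch R total = 0.115×859 = 98.785 kg/h.
water in R = 0.441×98.785 = 43.564 kg/h.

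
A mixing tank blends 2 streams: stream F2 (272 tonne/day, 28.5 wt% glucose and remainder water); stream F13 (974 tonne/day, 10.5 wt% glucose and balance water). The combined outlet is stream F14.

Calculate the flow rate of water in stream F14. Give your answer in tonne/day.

1066 tonne/day

water out = water in = 272×0.715 + 974×0.895 = 1066.2 tonne/day.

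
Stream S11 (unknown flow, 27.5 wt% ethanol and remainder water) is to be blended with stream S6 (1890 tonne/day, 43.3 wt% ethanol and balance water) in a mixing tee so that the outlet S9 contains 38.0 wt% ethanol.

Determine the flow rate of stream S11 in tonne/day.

954 tonne/day

Let S11 be the unknown flow. Total out = 1890 + S11.
ethanol balance: 818.37 + 0.275·S11 = 0.380·(1890 + S11)
(0.275 − 0.380)·S11 = 0.380×1890 − 818.37 = -100.17
S11 = -100.17 / -0.105 = 954 tonne/day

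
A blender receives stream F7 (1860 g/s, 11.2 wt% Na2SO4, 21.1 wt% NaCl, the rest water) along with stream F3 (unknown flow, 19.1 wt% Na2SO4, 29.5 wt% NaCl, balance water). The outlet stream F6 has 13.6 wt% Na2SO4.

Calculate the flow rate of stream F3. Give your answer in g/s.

Let F3 be the unknown flow. Total out = 1860 + F3.
Na2SO4 balance: 208.32 + 0.191·F3 = 0.136·(1860 + F3)
(0.191 − 0.136)·F3 = 0.136×1860 − 208.32 = 44.64
F3 = 44.64 / 0.055 = 811.64 g/s

811.6 g/s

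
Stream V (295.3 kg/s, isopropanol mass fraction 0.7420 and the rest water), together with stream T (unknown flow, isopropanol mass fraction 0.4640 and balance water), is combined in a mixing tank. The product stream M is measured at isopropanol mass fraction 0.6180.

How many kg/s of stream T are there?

Let T be the unknown flow. Total out = 295.3 + T.
isopropanol balance: 219.11 + 0.464·T = 0.618·(295.3 + T)
(0.464 − 0.618)·T = 0.618×295.3 − 219.11 = -36.617
T = -36.617 / -0.154 = 237.77 kg/s

237.8 kg/s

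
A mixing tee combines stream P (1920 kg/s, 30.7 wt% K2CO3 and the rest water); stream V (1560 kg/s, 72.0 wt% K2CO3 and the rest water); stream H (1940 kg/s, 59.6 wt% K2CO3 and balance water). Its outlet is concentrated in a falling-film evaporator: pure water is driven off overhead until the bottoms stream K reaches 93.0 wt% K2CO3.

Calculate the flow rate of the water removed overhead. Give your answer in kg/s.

K2CO3 entering = 1920×0.307 + 1560×0.720 + 1940×0.596 = 2868.9 kg/s.
All K2CO3 reports to K, so K = 2868.9/0.930 = 3084.8 kg/s.
Total feed = 5420 kg/s; overhead = 5420 − 3084.8 = 2335.2 kg/s.

2335 kg/s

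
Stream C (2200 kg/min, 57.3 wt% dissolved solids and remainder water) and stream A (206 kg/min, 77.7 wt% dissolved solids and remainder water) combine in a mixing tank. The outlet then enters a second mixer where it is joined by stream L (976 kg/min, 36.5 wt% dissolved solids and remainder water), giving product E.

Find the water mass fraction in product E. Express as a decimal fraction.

0.4746

Overall, product flow = 3382 kg/min.
water in = 2200×0.427 + 206×0.223 + 976×0.635 = 1605.1 kg/min.
water fraction in E = 0.4746.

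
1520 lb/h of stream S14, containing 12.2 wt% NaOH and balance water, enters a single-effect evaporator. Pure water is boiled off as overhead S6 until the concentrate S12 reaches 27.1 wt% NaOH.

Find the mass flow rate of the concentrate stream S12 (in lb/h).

684.3 lb/h

NaOH is conserved: 1520×0.122 = 185.44 lb/h all reports to the concentrate.
Concentrate = 185.44/(target fraction) = 684.28 lb/h.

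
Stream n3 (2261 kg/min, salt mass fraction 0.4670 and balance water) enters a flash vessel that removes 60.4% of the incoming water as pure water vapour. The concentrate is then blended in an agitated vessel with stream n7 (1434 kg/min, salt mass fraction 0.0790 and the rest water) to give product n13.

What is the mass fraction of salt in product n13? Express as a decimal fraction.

0.3940

Vapour removed = 0.604×0.533×2261 = 727.89 kg/min; concentrate = 1533.1 kg/min.
salt reaching the mixer = 1055.9 (from concentrate) + 1434×0.079 = 1169.2 kg/min.
Product flow = 1533.1 + 1434 = 2967.1 kg/min; salt fraction = 0.3940.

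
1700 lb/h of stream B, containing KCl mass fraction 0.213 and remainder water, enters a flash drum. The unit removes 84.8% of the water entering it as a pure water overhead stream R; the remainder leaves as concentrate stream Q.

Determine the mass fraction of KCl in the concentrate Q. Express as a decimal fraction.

KCl is not removed: 1700×0.213 = 362.1 lb/h of KCl enters Q.
water entering = 1700×0.787 = 1337.9 lb/h; overhead removed = 0.848×1337.9 = 1134.5 lb/h.
Concentrate = 1700 − 1134.5 = 565.46 lb/h.
Mass fraction = 362.1/565.46 = 0.640.

0.640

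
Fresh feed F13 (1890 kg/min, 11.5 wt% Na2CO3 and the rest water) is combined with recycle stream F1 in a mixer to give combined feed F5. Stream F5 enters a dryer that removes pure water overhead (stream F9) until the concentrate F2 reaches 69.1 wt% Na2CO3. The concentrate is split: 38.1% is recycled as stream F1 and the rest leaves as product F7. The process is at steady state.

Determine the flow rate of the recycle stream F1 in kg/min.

193.6 kg/min

Overall Na2CO3 balance (none leaves overhead): Na2CO3 in fresh feed = Na2CO3 in product, i.e. 1890×0.115 = (1−0.381)·F2·0.691.
F2 = 217.35/(0.691×0.619) = 508.15 kg/min.
Recycle F1 = 0.381×508.15 = 193.6 kg/min.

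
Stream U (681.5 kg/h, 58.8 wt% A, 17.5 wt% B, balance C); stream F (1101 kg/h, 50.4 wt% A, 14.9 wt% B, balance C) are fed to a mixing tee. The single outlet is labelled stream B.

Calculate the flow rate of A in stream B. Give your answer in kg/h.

A out = A in = 681.5×0.588 + 1101×0.504 = 955.63 kg/h.

955.6 kg/h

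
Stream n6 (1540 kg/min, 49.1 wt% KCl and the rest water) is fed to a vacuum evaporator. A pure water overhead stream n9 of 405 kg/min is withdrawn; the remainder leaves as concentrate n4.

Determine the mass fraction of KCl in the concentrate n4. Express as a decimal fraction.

KCl is not removed: 1540×0.491 = 756.14 kg/min of KCl enters n4.
Concentrate = 1540 − 405 = 1135 kg/min.
Mass fraction = 756.14/1135 = 0.6662.

0.6662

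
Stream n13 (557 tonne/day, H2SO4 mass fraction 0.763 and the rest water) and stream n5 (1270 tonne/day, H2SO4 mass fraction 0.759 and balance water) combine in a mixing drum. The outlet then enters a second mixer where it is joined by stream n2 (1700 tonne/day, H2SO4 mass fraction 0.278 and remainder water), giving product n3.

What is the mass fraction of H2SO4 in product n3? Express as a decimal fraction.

Overall, product flow = 3527 tonne/day.
H2SO4 in = 557×0.763 + 1270×0.759 + 1700×0.278 = 1861.5 tonne/day.
H2SO4 fraction in n3 = 0.528.

0.528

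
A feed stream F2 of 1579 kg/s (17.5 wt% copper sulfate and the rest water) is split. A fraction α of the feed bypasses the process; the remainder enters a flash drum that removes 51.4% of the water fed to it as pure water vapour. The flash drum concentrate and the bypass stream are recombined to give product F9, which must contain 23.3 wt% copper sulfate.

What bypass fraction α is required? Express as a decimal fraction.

0.413

All 1579×0.175 = 276.32 kg/s of copper sulfate reaches F9, so F9 = 276.32/0.233 = 1185.9 kg/s and vapour = 393.06 kg/s.
The evaporator receives (1−α)·1579 of feed at 0.825 water and removes 0.514 of that water:
0.514×0.825×(1−α)×1579 = 393.06
(1−α) = 393.06/669.57 = 0.5870;  α = 0.4130.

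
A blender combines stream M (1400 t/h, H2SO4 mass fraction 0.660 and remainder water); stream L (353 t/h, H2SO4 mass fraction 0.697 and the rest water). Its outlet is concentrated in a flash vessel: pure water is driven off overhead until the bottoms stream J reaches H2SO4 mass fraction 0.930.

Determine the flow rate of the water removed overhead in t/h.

494.9 t/h

H2SO4 entering = 1400×0.660 + 353×0.697 = 1170 t/h.
All H2SO4 reports to J, so J = 1170/0.930 = 1258.1 t/h.
Total feed = 1753 t/h; overhead = 1753 − 1258.1 = 494.89 t/h.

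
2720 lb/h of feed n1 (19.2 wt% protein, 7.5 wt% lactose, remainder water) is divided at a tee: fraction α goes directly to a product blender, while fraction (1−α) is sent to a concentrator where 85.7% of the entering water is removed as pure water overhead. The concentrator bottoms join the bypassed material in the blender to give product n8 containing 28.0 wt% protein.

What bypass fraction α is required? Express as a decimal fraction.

0.500

All 2720×0.192 = 522.24 lb/h of protein reaches n8, so n8 = 522.24/0.280 = 1865.1 lb/h and vapour = 854.86 lb/h.
The evaporator receives (1−α)·2720 of feed at 0.733 water and removes 0.857 of that water:
0.857×0.733×(1−α)×2720 = 854.86
(1−α) = 854.86/1708.7 = 0.5003;  α = 0.4997.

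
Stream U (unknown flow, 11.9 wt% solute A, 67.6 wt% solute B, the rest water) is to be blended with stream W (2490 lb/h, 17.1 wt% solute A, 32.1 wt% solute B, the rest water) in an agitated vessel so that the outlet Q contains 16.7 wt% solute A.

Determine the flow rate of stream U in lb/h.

207.5 lb/h

Let U be the unknown flow. Total out = 2490 + U.
solute A balance: 425.79 + 0.119·U = 0.167·(2490 + U)
(0.119 − 0.167)·U = 0.167×2490 − 425.79 = -9.96
U = -9.96 / -0.048 = 207.5 lb/h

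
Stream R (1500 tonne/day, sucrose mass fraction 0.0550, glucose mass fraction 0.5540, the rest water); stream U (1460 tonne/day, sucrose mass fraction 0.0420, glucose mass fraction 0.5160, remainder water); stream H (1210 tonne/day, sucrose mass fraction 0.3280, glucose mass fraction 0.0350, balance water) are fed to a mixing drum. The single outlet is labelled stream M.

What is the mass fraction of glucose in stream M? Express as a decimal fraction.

0.3901

Total flow out = 1500 + 1460 + 1210 = 4170 tonne/day.
glucose in = 1500×0.554 + 1460×0.516 + 1210×0.035 = 1626.7 tonne/day.
glucose mass fraction in M = 1626.7/4170 = 0.3901.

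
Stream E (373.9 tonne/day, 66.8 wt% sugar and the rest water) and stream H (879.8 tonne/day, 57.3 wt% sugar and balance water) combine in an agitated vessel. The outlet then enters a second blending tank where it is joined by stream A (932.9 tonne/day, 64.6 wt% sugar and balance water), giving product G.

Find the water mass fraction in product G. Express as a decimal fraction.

0.3796

Overall, product flow = 2186.6 tonne/day.
water in = 373.9×0.332 + 879.8×0.427 + 932.9×0.354 = 830.06 tonne/day.
water fraction in G = 0.3796.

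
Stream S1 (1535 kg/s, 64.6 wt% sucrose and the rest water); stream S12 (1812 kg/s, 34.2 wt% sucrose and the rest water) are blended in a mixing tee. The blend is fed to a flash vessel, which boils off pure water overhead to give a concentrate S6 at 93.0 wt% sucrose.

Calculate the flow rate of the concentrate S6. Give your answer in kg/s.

sucrose entering = 1535×0.646 + 1812×0.342 = 1611.3 kg/s.
All sucrose reports to S6, so S6 = 1611.3/0.930 = 1732.6 kg/s.

1733 kg/s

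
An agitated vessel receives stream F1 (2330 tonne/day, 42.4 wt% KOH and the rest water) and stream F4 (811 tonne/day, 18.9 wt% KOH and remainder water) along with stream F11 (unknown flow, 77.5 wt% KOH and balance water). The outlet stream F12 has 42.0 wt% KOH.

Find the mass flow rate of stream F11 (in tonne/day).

Let F11 be the unknown flow. Total out = 3141 + F11.
KOH balance: 1141.2 + 0.775·F11 = 0.420·(3141 + F11)
(0.775 − 0.420)·F11 = 0.420×3141 − 1141.2 = 178.02
F11 = 178.02 / 0.355 = 501.47 tonne/day

501.5 tonne/day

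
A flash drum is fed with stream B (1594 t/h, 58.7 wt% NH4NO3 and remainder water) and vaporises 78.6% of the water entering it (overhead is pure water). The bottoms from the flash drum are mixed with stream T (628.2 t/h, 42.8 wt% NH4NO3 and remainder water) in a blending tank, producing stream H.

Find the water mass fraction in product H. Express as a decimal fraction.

0.2934

Vapour removed = 0.786×0.413×1594 = 517.44 t/h; concentrate = 1076.6 t/h.
water reaching the mixer = 140.88 (from concentrate) + 628.2×0.572 = 500.21 t/h.
Product flow = 1076.6 + 628.2 = 1704.8 t/h; water fraction = 0.2934.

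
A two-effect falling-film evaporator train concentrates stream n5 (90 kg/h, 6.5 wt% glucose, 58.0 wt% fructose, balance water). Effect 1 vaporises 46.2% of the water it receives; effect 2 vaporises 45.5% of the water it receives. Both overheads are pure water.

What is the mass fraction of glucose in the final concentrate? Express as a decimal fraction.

0.0868

water in feed = 90×0.355 = 31.95 kg/h.
After stage 1: water left = (1−0.462)×31.95 = 17.189; stream total = 75.239 kg/h.
After stage 2: water left = (1−0.455)×17.189 = 9.3681; final concentrate = 67.418 kg/h.
glucose fraction = 5.85/67.418 = 0.0868.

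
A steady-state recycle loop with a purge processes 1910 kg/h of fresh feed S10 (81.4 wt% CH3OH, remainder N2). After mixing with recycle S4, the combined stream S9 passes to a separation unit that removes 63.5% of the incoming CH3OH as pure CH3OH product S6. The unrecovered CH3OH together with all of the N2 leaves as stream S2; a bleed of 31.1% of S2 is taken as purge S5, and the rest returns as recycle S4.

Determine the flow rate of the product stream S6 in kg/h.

CH3OH in S9: m_A = 1910×0.814 + (1−0.311)·(1−0.635)·m_A, so m_A = 1554.7/0.7485 = 2077.1 kg/h.
Product S6 = 0.635×2077.1 = 1319 kg/h.

1319 kg/h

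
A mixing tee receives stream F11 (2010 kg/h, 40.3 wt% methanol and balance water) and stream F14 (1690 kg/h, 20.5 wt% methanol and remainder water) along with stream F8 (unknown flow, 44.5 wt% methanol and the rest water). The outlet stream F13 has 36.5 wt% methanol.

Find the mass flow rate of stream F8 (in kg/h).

2425 kg/h

Let F8 be the unknown flow. Total out = 3700 + F8.
methanol balance: 1156.5 + 0.445·F8 = 0.365·(3700 + F8)
(0.445 − 0.365)·F8 = 0.365×3700 − 1156.5 = 194.02
F8 = 194.02 / 0.080 = 2425.2 kg/h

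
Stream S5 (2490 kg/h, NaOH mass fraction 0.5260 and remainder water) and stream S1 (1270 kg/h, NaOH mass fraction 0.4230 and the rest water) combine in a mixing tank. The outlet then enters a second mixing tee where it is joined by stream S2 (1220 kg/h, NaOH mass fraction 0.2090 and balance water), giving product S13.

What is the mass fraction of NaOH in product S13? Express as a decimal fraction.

Overall, product flow = 4980 kg/h.
NaOH in = 2490×0.526 + 1270×0.423 + 1220×0.209 = 2101.9 kg/h.
NaOH fraction in S13 = 0.4221.

0.4221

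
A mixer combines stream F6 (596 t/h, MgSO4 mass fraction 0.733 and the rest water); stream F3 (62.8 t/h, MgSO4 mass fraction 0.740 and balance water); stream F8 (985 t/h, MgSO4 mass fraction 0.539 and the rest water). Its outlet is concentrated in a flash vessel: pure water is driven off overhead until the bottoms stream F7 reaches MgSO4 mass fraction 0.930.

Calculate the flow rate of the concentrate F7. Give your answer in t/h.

1091 t/h

MgSO4 entering = 596×0.733 + 62.8×0.740 + 985×0.539 = 1014.3 t/h.
All MgSO4 reports to F7, so F7 = 1014.3/0.930 = 1090.6 t/h.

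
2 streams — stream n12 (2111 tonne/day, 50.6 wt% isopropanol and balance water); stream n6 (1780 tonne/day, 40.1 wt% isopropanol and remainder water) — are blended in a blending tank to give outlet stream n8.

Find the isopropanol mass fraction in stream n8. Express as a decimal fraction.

0.4580

Total flow out = 2111 + 1780 = 3891 tonne/day.
isopropanol in = 2111×0.506 + 1780×0.401 = 1781.9 tonne/day.
isopropanol mass fraction in n8 = 1781.9/3891 = 0.4580.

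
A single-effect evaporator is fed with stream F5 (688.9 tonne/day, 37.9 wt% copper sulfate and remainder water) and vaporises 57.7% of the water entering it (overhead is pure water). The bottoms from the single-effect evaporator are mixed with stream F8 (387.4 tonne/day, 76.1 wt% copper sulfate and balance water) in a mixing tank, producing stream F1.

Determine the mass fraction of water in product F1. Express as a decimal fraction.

0.330

Vapour removed = 0.577×0.621×688.9 = 246.84 tonne/day; concentrate = 442.06 tonne/day.
water reaching the mixer = 180.96 (from concentrate) + 387.4×0.239 = 273.55 tonne/day.
Product flow = 442.06 + 387.4 = 829.46 tonne/day; water fraction = 0.330.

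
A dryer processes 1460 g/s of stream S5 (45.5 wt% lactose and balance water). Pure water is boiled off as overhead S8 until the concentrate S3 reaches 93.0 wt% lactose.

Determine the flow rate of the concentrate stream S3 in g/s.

714.3 g/s

lactose is conserved: 1460×0.455 = 664.3 g/s all reports to the concentrate.
Concentrate = 664.3/(target fraction) = 714.3 g/s.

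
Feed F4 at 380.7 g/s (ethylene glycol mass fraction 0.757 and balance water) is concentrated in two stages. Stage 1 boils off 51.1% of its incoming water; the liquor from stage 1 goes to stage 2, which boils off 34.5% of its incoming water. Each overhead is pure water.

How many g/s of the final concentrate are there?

water in feed = 380.7×0.243 = 92.51 g/s.
After stage 1: water left = (1−0.511)×92.51 = 45.237; stream total = 333.43 g/s.
After stage 2: water left = (1−0.345)×45.237 = 29.631; final concentrate = 317.82 g/s.

317.8 g/s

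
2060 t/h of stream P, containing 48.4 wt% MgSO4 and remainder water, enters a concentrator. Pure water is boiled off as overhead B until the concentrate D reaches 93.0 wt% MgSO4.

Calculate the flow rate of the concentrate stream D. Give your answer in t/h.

MgSO4 is conserved: 2060×0.484 = 997.04 t/h all reports to the concentrate.
Concentrate = 997.04/(target fraction) = 1072.1 t/h.

1072 t/h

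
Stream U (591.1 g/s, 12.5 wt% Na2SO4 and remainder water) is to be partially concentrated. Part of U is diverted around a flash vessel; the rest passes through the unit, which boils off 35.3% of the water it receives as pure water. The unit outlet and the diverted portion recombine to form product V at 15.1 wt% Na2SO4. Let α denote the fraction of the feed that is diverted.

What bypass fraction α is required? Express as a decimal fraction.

All 591.1×0.125 = 73.888 g/s of Na2SO4 reaches V, so V = 73.888/0.151 = 489.32 g/s and vapour = 101.78 g/s.
The evaporator receives (1−α)·591.1 of feed at 0.875 water and removes 0.353 of that water:
0.353×0.875×(1−α)×591.1 = 101.78
(1−α) = 101.78/182.58 = 0.5575;  α = 0.4425.

0.443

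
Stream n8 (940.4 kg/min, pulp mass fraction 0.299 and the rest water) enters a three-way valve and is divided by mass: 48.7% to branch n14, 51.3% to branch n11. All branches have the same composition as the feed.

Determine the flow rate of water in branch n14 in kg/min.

321 kg/min

Branch n14 total = 0.487×940.4 = 457.97 kg/min.
water in n14 = 0.701×457.97 = 321.04 kg/min.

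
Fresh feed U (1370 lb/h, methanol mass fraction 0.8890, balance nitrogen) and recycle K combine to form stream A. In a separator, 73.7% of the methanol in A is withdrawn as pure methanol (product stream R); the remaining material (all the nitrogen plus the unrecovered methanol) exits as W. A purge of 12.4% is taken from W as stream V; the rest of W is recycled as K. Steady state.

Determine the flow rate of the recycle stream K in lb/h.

nitrogen enters only via U and leaves only via the purge: 1370×0.111 = 0.124×(nitrogen in W), and the separator passes all nitrogen, so nitrogen in A = nitrogen in W = 1226.4 lb/h.
methanol in A: m_A = 1370×0.889 + (1−0.124)·(1−0.737)·m_A, so m_A = 1217.9/0.7696 = 1582.5 lb/h.
W = (1−0.737)×1582.5 + 1226.4 = 1642.6 lb/h.
Recycle K = (1−0.124)×1642.6 = 1438.9 lb/h.

1439 lb/h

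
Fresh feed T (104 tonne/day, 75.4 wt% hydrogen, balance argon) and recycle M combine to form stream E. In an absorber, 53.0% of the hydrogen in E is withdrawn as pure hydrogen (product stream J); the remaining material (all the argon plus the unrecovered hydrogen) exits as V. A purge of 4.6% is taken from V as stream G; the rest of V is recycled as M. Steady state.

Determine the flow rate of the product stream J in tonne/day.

75.34 tonne/day

hydrogen in E: m_A = 104×0.754 + (1−0.046)·(1−0.530)·m_A, so m_A = 78.416/0.5516 = 142.16 tonne/day.
Product J = 0.530×142.16 = 75.343 tonne/day.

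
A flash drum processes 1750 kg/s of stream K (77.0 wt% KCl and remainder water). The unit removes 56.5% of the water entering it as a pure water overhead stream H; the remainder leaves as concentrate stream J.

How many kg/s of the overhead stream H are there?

water entering = 1750×0.230 = 402.5 kg/s; overhead removed = 0.565×402.5 = 227.41 kg/s.

227.4 kg/s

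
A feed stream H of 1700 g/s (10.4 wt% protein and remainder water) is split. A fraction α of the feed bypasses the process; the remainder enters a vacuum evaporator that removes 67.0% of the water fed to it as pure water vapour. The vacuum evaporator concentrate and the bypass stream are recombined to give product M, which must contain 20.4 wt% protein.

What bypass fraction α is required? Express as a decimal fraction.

All 1700×0.104 = 176.8 g/s of protein reaches M, so M = 176.8/0.204 = 866.67 g/s and vapour = 833.33 g/s.
The evaporator receives (1−α)·1700 of feed at 0.896 water and removes 0.670 of that water:
0.670×0.896×(1−α)×1700 = 833.33
(1−α) = 833.33/1020.5 = 0.8166;  α = 0.1834.

0.183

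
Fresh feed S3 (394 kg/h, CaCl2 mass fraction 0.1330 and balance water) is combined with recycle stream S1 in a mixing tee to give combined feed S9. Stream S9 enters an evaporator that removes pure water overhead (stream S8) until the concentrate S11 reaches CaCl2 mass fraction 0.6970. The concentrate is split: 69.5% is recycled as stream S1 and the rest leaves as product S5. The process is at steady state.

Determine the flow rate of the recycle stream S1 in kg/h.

171.3 kg/h

Overall CaCl2 balance (none leaves overhead): CaCl2 in fresh feed = CaCl2 in product, i.e. 394×0.133 = (1−0.695)·S11·0.697.
S11 = 52.402/(0.697×0.305) = 246.5 kg/h.
Recycle S1 = 0.695×246.5 = 171.32 kg/h.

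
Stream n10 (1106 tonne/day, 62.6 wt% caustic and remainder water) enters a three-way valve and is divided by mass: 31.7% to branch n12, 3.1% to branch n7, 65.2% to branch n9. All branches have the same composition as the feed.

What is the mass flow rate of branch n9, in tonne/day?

Branch n9 flow = 0.652×1106 = 721.11 tonne/day.

721.1 tonne/day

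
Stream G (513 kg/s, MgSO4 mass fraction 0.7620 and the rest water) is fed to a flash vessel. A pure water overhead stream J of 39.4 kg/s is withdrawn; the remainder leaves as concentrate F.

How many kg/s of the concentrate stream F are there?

Concentrate = 513 − 39.4 = 473.6 kg/s.

473.6 kg/s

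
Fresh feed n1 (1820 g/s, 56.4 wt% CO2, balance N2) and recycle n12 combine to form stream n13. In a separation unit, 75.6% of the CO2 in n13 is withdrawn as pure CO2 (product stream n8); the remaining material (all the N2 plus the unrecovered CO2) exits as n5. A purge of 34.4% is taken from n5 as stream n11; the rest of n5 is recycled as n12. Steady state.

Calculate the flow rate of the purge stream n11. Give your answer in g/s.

896.1 g/s

N2 enters only via n1 and leaves only via the purge: 1820×0.436 = 0.344×(N2 in n5), and the separation unit passes all N2, so N2 in n13 = N2 in n5 = 2306.7 g/s.
CO2 in n13: m_A = 1820×0.564 + (1−0.344)·(1−0.756)·m_A, so m_A = 1026.5/0.8399 = 1222.1 g/s.
n5 = (1−0.756)×1222.1 + 2306.7 = 2604.9 g/s.
Purge n11 = 0.344×2604.9 = 896.1 g/s.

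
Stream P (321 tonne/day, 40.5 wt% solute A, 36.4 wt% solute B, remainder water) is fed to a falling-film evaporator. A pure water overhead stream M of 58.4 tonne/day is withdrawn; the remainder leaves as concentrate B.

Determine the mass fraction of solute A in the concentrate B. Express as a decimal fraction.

solute A is not removed: 321×0.405 = 130 tonne/day of solute A enters B.
Concentrate = 321 − 58.4 = 262.6 tonne/day.
Mass fraction = 130/262.6 = 0.4951.

0.4951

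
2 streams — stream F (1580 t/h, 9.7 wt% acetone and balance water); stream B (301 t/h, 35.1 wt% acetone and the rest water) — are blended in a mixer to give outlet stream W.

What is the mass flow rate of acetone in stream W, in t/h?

acetone out = acetone in = 1580×0.097 + 301×0.351 = 258.91 t/h.

258.9 t/h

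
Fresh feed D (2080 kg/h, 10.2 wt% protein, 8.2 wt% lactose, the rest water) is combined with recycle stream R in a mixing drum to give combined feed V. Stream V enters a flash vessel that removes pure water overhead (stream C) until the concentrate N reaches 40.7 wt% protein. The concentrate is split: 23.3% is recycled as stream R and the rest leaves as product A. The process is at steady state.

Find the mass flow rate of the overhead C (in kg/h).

Overall protein balance (none leaves overhead): protein in fresh feed = protein in product, i.e. 2080×0.102 = (1−0.233)·N·0.407.
N = 212.16/(0.407×0.767) = 679.63 kg/h.
Recycle R = 0.233×679.63 = 158.35 kg/h.
Combined feed V = 2080 + 158.35 = 2238.4 kg/h.
Overhead C = V − N = 2238.4 − 679.63 = 1558.7 kg/h.

1559 kg/h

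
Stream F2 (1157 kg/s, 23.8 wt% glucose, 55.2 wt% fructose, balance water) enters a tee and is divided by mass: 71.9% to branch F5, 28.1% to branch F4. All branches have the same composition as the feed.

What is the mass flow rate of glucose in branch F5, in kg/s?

198 kg/s

Branch F5 total = 0.719×1157 = 831.88 kg/s.
glucose in F5 = 0.238×831.88 = 197.99 kg/s.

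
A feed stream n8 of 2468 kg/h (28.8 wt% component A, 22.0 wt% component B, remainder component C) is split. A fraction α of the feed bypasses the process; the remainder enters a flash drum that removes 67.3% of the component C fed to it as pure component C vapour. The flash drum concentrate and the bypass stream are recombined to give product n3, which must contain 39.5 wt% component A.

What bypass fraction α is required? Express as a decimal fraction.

All 2468×0.288 = 710.78 kg/h of component A reaches n3, so n3 = 710.78/0.395 = 1799.5 kg/h and vapour = 668.55 kg/h.
The evaporator receives (1−α)·2468 of feed at 0.492 component C and removes 0.673 of that component C:
0.673×0.492×(1−α)×2468 = 668.55
(1−α) = 668.55/817.19 = 0.8181;  α = 0.1819.

0.182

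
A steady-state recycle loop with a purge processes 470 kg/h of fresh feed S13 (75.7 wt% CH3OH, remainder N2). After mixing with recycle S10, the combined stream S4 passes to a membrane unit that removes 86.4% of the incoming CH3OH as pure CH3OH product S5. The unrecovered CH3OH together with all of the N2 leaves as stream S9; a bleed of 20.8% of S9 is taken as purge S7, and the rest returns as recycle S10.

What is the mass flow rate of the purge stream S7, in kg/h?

N2 enters only via S13 and leaves only via the purge: 470×0.243 = 0.208×(N2 in S9), and the membrane unit passes all N2, so N2 in S4 = N2 in S9 = 549.09 kg/h.
CH3OH in S4: m_A = 470×0.757 + (1−0.208)·(1−0.864)·m_A, so m_A = 355.79/0.8923 = 398.74 kg/h.
S9 = (1−0.864)×398.74 + 549.09 = 603.32 kg/h.
Purge S7 = 0.208×603.32 = 125.49 kg/h.

125.5 kg/h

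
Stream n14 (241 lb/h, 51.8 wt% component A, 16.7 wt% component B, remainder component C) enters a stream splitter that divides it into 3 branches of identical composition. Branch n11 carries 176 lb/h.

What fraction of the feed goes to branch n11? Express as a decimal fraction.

Fraction to n11 = 176/241 = 0.7303.

0.730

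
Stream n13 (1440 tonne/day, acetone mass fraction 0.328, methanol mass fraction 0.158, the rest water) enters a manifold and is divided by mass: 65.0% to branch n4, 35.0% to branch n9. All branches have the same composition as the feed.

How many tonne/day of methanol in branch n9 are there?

Branch n9 total = 0.350×1440 = 504 tonne/day.
methanol in n9 = 0.158×504 = 79.632 tonne/day.

79.63 tonne/day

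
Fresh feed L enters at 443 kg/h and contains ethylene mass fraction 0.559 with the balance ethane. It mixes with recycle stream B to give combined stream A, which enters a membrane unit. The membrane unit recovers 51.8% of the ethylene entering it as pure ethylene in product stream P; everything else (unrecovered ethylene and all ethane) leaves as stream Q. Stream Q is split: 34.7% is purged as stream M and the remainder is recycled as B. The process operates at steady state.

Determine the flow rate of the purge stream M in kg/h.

255.8 kg/h

ethane enters only via L and leaves only via the purge: 443×0.441 = 0.347×(ethane in Q), and the membrane unit passes all ethane, so ethane in A = ethane in Q = 563.01 kg/h.
ethylene in A: m_A = 443×0.559 + (1−0.347)·(1−0.518)·m_A, so m_A = 247.64/0.6853 = 361.38 kg/h.
Q = (1−0.518)×361.38 + 563.01 = 737.19 kg/h.
Purge M = 0.347×737.19 = 255.81 kg/h.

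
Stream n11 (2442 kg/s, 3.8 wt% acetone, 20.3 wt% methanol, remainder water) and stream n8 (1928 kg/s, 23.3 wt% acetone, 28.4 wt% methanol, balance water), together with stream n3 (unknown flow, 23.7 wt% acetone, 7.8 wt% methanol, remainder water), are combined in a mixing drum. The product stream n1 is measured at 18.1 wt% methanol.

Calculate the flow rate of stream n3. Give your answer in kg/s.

Let n3 be the unknown flow. Total out = 4370 + n3.
methanol balance: 1043.3 + 0.078·n3 = 0.181·(4370 + n3)
(0.078 − 0.181)·n3 = 0.181×4370 − 1043.3 = -252.31
n3 = -252.31 / -0.103 = 2449.6 kg/s

2450 kg/s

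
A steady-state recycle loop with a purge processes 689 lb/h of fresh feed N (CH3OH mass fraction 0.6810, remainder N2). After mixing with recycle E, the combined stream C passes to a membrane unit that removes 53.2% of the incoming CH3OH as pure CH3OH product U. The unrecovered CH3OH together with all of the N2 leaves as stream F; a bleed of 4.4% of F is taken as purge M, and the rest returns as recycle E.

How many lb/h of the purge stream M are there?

237.3 lb/h

N2 enters only via N and leaves only via the purge: 689×0.319 = 0.044×(N2 in F), and the membrane unit passes all N2, so N2 in C = N2 in F = 4995.2 lb/h.
CH3OH in C: m_A = 689×0.681 + (1−0.044)·(1−0.532)·m_A, so m_A = 469.21/0.5526 = 849.11 lb/h.
F = (1−0.532)×849.11 + 4995.2 = 5392.6 lb/h.
Purge M = 0.044×5392.6 = 237.28 lb/h.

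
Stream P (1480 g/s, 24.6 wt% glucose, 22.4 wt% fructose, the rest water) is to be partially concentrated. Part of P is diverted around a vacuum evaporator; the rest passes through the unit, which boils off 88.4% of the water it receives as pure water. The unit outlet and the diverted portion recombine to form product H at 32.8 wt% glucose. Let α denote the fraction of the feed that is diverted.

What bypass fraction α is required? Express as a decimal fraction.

0.466

All 1480×0.246 = 364.08 g/s of glucose reaches H, so H = 364.08/0.328 = 1110 g/s and vapour = 370 g/s.
The evaporator receives (1−α)·1480 of feed at 0.530 water and removes 0.884 of that water:
0.884×0.530×(1−α)×1480 = 370
(1−α) = 370/693.41 = 0.5336;  α = 0.4664.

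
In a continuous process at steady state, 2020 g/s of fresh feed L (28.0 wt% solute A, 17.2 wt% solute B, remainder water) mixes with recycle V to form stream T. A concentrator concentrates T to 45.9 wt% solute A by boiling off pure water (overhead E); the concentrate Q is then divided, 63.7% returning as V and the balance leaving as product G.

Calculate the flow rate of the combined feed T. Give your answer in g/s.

Overall solute A balance (none leaves overhead): solute A in fresh feed = solute A in product, i.e. 2020×0.280 = (1−0.637)·Q·0.459.
Q = 565.6/(0.459×0.363) = 3394.6 g/s.
Recycle V = 0.637×3394.6 = 2162.4 g/s.
Combined feed T = 2020 + 2162.4 = 4182.4 g/s.

4182 g/s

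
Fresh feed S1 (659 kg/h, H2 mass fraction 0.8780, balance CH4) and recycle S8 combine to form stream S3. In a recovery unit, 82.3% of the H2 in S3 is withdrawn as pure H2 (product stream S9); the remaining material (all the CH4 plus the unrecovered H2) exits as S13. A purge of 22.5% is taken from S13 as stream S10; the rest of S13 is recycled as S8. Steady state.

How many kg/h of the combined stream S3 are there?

1028 kg/h

CH4 enters only via S1 and leaves only via the purge: 659×0.122 = 0.225×(CH4 in S13), and the recovery unit passes all CH4, so CH4 in S3 = CH4 in S13 = 357.32 kg/h.
H2 in S3: m_A = 659×0.878 + (1−0.225)·(1−0.823)·m_A, so m_A = 578.6/0.8628 = 670.59 kg/h.
S3 = 670.59 + 357.32 = 1027.9 kg/h.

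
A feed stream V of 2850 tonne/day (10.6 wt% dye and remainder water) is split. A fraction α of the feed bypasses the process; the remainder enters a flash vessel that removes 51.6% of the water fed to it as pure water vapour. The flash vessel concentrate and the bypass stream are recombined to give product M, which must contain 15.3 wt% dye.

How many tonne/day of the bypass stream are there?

952.1 tonne/day

All 2850×0.106 = 302.1 tonne/day of dye reaches M, so M = 302.1/0.153 = 1974.5 tonne/day and vapour = 875.49 tonne/day.
The evaporator receives (1−α)·2850 of feed at 0.894 water and removes 0.516 of that water:
0.516×0.894×(1−α)×2850 = 875.49
(1−α) = 875.49/1314.7 = 0.6659;  α = 0.3341.
Bypass flow = 0.3341×2850 = 952.14 tonne/day.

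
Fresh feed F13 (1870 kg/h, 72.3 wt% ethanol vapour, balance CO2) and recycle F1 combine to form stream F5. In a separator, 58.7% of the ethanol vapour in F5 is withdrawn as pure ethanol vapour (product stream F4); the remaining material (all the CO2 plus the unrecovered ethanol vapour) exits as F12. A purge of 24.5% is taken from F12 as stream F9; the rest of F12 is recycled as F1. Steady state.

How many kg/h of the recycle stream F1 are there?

CO2 enters only via F13 and leaves only via the purge: 1870×0.277 = 0.245×(CO2 in F12), and the separator passes all CO2, so CO2 in F5 = CO2 in F12 = 2114.2 kg/h.
ethanol vapour in F5: m_A = 1870×0.723 + (1−0.245)·(1−0.587)·m_A, so m_A = 1352/0.6882 = 1964.6 kg/h.
F12 = (1−0.587)×1964.6 + 2114.2 = 2925.6 kg/h.
Recycle F1 = (1−0.245)×2925.6 = 2208.8 kg/h.

2209 kg/h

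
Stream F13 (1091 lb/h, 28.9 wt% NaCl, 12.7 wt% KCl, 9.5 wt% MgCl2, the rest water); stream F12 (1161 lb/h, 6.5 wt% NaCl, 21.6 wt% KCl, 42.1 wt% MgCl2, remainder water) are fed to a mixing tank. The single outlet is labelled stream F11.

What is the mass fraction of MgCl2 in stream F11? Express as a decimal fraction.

Total flow out = 1091 + 1161 = 2252 lb/h.
MgCl2 in = 1091×0.095 + 1161×0.421 = 592.43 lb/h.
MgCl2 mass fraction in F11 = 592.43/2252 = 0.263.

0.263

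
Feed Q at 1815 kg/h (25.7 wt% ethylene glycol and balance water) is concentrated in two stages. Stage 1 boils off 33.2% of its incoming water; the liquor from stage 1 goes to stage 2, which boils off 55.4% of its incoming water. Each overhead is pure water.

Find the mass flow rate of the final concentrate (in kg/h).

water in feed = 1815×0.743 = 1348.5 kg/h.
After stage 1: water left = (1−0.332)×1348.5 = 900.83; stream total = 1367.3 kg/h.
After stage 2: water left = (1−0.554)×900.83 = 401.77; final concentrate = 868.22 kg/h.

868.2 kg/h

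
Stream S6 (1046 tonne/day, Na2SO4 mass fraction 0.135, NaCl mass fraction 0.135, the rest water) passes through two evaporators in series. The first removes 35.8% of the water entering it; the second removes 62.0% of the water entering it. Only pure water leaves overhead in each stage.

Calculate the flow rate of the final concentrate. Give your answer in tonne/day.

468.7 tonne/day

water in feed = 1046×0.730 = 763.58 tonne/day.
After stage 1: water left = (1−0.358)×763.58 = 490.22; stream total = 772.64 tonne/day.
After stage 2: water left = (1−0.620)×490.22 = 186.28; final concentrate = 468.7 tonne/day.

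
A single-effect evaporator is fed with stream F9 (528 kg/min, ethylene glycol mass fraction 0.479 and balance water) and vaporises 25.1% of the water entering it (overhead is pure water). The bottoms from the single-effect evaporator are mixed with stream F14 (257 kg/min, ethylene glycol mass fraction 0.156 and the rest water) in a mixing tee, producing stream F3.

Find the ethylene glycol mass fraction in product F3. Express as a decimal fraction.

Vapour removed = 0.251×0.521×528 = 69.047 kg/min; concentrate = 458.95 kg/min.
ethylene glycol reaching the mixer = 252.91 (from concentrate) + 257×0.156 = 293 kg/min.
Product flow = 458.95 + 257 = 715.95 kg/min; ethylene glycol fraction = 0.409.

0.409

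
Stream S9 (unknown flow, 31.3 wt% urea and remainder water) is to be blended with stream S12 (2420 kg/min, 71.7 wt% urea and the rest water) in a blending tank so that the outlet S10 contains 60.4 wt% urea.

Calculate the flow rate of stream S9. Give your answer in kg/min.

Let S9 be the unknown flow. Total out = 2420 + S9.
urea balance: 1735.1 + 0.313·S9 = 0.604·(2420 + S9)
(0.313 − 0.604)·S9 = 0.604×2420 − 1735.1 = -273.46
S9 = -273.46 / -0.291 = 939.73 kg/min

939.7 kg/min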